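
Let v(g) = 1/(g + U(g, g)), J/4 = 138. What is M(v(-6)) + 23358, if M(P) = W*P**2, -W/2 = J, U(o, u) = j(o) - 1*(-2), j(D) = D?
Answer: 583674/25 ≈ 23347.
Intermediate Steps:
J = 552 (J = 4*138 = 552)
U(o, u) = 2 + o (U(o, u) = o - 1*(-2) = o + 2 = 2 + o)
W = -1104 (W = -2*552 = -1104)
v(g) = 1/(2 + 2*g) (v(g) = 1/(g + (2 + g)) = 1/(2 + 2*g))
M(P) = -1104*P**2
M(v(-6)) + 23358 = -1104*1/(4*(1 - 6)**2) + 23358 = -1104*((1/2)/(-5))**2 + 23358 = -1104*((1/2)*(-1/5))**2 + 23358 = -1104*(-1/10)**2 + 23358 = -1104*1/100 + 23358 = -276/25 + 23358 = 583674/25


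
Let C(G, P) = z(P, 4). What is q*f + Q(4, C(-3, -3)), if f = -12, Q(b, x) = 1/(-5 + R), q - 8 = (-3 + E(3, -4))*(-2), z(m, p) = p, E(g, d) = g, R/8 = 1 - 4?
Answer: -2785/29 ≈ -96.034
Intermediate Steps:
R = -24 (R = 8*(1 - 4) = 8*(-3) = -24)
C(G, P) = 4
q = 8 (q = 8 + (-3 + 3)*(-2) = 8 + 0*(-2) = 8 + 0 = 8)
Q(b, x) = -1/29 (Q(b, x) = 1/(-5 - 24) = 1/(-29) = -1/29)
q*f + Q(4, C(-3, -3)) = 8*(-12) - 1/29 = -96 - 1/29 = -2785/29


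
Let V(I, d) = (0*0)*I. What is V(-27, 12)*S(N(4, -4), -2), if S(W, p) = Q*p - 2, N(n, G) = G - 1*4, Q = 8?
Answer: 0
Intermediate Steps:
N(n, G) = -4 + G (N(n, G) = G - 4 = -4 + G)
V(I, d) = 0 (V(I, d) = 0*I = 0)
S(W, p) = -2 + 8*p (S(W, p) = 8*p - 2 = -2 + 8*p)
V(-27, 12)*S(N(4, -4), -2) = 0*(-2 + 8*(-2)) = 0*(-2 - 16) = 0*(-18) = 0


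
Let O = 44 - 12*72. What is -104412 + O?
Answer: -105232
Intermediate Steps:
O = -820 (O = 44 - 864 = -820)
-104412 + O = -104412 - 820 = -105232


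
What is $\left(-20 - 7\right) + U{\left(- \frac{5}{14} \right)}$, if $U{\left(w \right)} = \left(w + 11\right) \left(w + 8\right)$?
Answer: $\frac{10651}{196} \approx 54.342$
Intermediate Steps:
$U{\left(w \right)} = \left(8 + w\right) \left(11 + w\right)$ ($U{\left(w \right)} = \left(11 + w\right) \left(8 + w\right) = \left(8 + w\right) \left(11 + w\right)$)
$\left(-20 - 7\right) + U{\left(- \frac{5}{14} \right)} = \left(-20 - 7\right) + \left(88 + \left(- \frac{5}{14}\right)^{2} + 19 \left(- \frac{5}{14}\right)\right) = -27 + \left(88 + \frac{25}{196} - \frac{95}{14}\right) = -27 + \frac{15943}{196} = \frac{10651}{196}$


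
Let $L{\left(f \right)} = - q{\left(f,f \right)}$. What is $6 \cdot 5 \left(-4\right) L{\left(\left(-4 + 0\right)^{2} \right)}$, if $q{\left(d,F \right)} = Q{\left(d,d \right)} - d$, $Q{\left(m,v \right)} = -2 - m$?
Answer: $-4080$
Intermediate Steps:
$q{\left(d,F \right)} = -2 - 2 d$ ($q{\left(d,F \right)} = \left(-2 - d\right) - d = -2 - 2 d$)
$L{\left(f \right)} = 2 + 2 f$ ($L{\left(f \right)} = - (-2 - 2 f) = 2 + 2 f$)
$6 \cdot 5 \left(-4\right) L{\left(\left(-4 + 0\right)^{2} \right)} = 6 \cdot 5 \left(-4\right) \left(2 + 2 \left(-4 + 0\right)^{2}\right) = 30 \left(-4\right) \left(2 + 2 \left(-4\right)^{2}\right) = - 120 \left(2 + 2 \cdot 16\right) = - 120 \left(2 + 32\right) = \left(-120\right) 34 = -4080$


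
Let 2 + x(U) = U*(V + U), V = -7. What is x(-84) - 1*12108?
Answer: -4466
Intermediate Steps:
x(U) = -2 + U*(-7 + U)
x(-84) - 1*12108 = (-2 + (-84)² - 7*(-84)) - 1*12108 = (-2 + 7056 + 588) - 12108 = 7642 - 12108 = -4466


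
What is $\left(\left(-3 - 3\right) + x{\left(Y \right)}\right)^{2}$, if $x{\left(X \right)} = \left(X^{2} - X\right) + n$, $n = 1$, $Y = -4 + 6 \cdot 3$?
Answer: $31329$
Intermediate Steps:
$Y = 14$ ($Y = -4 + 18 = 14$)
$x{\left(X \right)} = 1 + X^{2} - X$ ($x{\left(X \right)} = \left(X^{2} - X\right) + 1 = 1 + X^{2} - X$)
$\left(\left(-3 - 3\right) + x{\left(Y \right)}\right)^{2} = \left(\left(-3 - 3\right) + \left(1 + 14^{2} - 14\right)\right)^{2} = \left(-6 + \left(1 + 196 - 14\right)\right)^{2} = \left(-6 + 183\right)^{2} = 177^{2} = 31329$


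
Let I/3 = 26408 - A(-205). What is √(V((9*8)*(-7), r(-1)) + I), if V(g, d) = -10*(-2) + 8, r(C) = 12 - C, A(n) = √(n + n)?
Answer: √(79252 - 3*I*√410) ≈ 281.52 - 0.108*I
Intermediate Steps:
A(n) = √2*√n (A(n) = √(2*n) = √2*√n)
I = 79224 - 3*I*√410 (I = 3*(26408 - √2*√(-205)) = 3*(26408 - √2*I*√205) = 3*(26408 - I*√410) = 79224 - 3*I*√410 ≈ 79224.0 - 60.745*I)
V(g, d) = 28 (V(g, d) = 20 + 8 = 28)
√(V((9*8)*(-7), r(-1)) + I) = √(28 + (79224 - 3*I*√410)) = √(79252 - 3*I*√410)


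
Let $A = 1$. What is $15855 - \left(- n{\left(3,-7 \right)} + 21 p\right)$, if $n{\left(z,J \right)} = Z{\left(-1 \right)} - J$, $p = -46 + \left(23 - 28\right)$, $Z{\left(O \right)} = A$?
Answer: $16934$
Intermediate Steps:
$Z{\left(O \right)} = 1$
$p = -51$ ($p = -46 - 5 = -51$)
$n{\left(z,J \right)} = 1 - J$
$15855 - \left(- n{\left(3,-7 \right)} + 21 p\right) = 15855 + \left(\left(-21\right) \left(-51\right) + \left(1 - -7\right)\right) = 15855 + \left(1071 + \left(1 + 7\right)\right) = 15855 + \left(1071 + 8\right) = 15855 + 1079 = 16934$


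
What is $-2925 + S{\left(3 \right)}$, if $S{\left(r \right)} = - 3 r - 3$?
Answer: $-2937$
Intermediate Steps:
$S{\left(r \right)} = -3 - 3 r$
$-2925 + S{\left(3 \right)} = -2925 - 12 = -2937$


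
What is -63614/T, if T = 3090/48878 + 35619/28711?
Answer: -22317958179103/457425618 ≈ -48790.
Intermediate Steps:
T = 914851236/701668129 (T = 3090*(1/48878) + 35619*(1/28711) = 1545/24439 + 35619/28711 = 914851236/701668129 ≈ 1.3038)
-63614/T = -63614/914851236/701668129 = -63614*701668129/914851236 = -22317958179103/457425618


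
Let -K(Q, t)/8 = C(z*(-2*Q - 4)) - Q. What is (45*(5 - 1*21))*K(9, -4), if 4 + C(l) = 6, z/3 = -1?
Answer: -40320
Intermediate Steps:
z = -3 (z = 3*(-1) = -3)
C(l) = 2 (C(l) = -4 + 6 = 2)
K(Q, t) = -16 + 8*Q (K(Q, t) = -8*(2 - Q) = -16 + 8*Q)
(45*(5 - 1*21))*K(9, -4) = (45*(5 - 1*21))*(-16 + 8*9) = (45*(5 - 21))*(-16 + 72) = (45*(-16))*56 = -720*56 = -40320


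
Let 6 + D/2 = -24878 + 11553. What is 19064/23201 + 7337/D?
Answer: 338058631/618585062 ≈ 0.54650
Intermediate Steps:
D = -26662 (D = -12 + 2*(-24878 + 11553) = -12 + 2*(-13325) = -12 - 26650 = -26662)
19064/23201 + 7337/D = 19064/23201 + 7337/(-26662) = 19064*(1/23201) + 7337*(-1/26662) = 19064/23201 - 7337/26662 = 338058631/618585062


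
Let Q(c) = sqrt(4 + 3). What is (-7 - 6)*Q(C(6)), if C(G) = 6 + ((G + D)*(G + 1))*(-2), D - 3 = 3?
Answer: -13*sqrt(7) ≈ -34.395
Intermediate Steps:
D = 6 (D = 3 + 3 = 6)
C(G) = 6 - 2*(1 + G)*(6 + G) (C(G) = 6 + ((G + 6)*(G + 1))*(-2) = 6 + ((6 + G)*(1 + G))*(-2) = 6 + ((1 + G)*(6 + G))*(-2) = 6 - 2*(1 + G)*(6 + G))
Q(c) = sqrt(7)
(-7 - 6)*Q(C(6)) = (-7 - 6)*sqrt(7) = -13*sqrt(7)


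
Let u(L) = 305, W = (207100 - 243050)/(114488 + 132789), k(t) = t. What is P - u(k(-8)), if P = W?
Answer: -75455435/247277 ≈ -305.15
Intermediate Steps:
W = -35950/247277 ≈ -0.14538
P = -35950/247277 ≈ -0.14538
P - u(k(-8)) = -35950/247277 - 1*305 = -35950/247277 - 305 = -75455435/247277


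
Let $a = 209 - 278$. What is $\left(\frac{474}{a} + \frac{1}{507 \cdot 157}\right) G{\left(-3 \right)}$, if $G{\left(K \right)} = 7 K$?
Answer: $\frac{88036333}{610259} \approx 144.26$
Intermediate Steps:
$a = -69$
$\left(\frac{474}{a} + \frac{1}{507 \cdot 157}\right) G{\left(-3 \right)} = \left(\frac{474}{-69} + \frac{1}{507 \cdot 157}\right) 7 \left(-3\right) = \left(474 \left(- \frac{1}{69}\right) + \frac{1}{507} \cdot \frac{1}{157}\right) \left(-21\right) = \left(- \frac{158}{23} + \frac{1}{79599}\right) \left(-21\right) = \left(- \frac{12576619}{1830777}\right) \left(-21\right) = \frac{88036333}{610259}$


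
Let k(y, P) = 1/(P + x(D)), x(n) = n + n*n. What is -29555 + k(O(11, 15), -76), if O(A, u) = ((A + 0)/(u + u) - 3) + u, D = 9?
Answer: -413769/14 ≈ -29555.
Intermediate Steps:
x(n) = n + n**2
O(A, u) = -3 + u + A/(2*u) (O(A, u) = (A/((2*u)) - 3) + u = (A*(1/(2*u)) - 3) + u = (A/(2*u) - 3) + u = (-3 + A/(2*u)) + u = -3 + u + A/(2*u))
k(y, P) = 1/(90 + P) (k(y, P) = 1/(P + 9*(1 + 9)) = 1/(P + 9*10) = 1/(P + 90) = 1/(90 + P))
-29555 + k(O(11, 15), -76) = -29555 + 1/(90 - 76) = -29555 + 1/14 = -413769/14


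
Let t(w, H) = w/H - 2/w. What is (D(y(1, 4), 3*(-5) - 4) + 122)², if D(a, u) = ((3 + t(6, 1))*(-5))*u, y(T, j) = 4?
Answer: 8042896/9 ≈ 8.9366e+5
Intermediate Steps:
t(w, H) = -2/w + w/H
D(a, u) = -130*u/3 (D(a, u) = ((3 + (-2/6 + 6/1))*(-5))*u = ((3 + (-2*⅙ + 6*1))*(-5))*u = ((3 + (-⅓ + 6))*(-5))*u = ((3 + 17/3)*(-5))*u = ((26/3)*(-5))*u = -130*u/3)
(D(y(1, 4), 3*(-5) - 4) + 122)² = (-130*(3*(-5) - 4)/3 + 122)² = (-130*(-15 - 4)/3 + 122)² = (-130/3*(-19) + 122)² = (2470/3 + 122)² = (2836/3)² = 8042896/9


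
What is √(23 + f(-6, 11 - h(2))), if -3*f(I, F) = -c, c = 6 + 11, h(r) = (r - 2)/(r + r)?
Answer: √258/3 ≈ 5.3541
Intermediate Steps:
h(r) = (-2 + r)/(2*r) (h(r) = (-2 + r)/((2*r)) = (-2 + r)*(1/(2*r)) = (-2 + r)/(2*r))
c = 17
f(I, F) = 17/3 (f(I, F) = -(-1)*17/3 = -⅓*(-17) = 17/3)
√(23 + f(-6, 11 - h(2))) = √(23 + 17/3) = √(86/3) = √258/3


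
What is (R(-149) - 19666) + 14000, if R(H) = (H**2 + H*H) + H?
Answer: 38587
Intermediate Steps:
R(H) = H + 2*H**2 (R(H) = (H**2 + H**2) + H = 2*H**2 + H = H + 2*H**2)
(R(-149) - 19666) + 14000 = (-149*(1 + 2*(-149)) - 19666) + 14000 = (-149*(1 - 298) - 19666) + 14000 = (-149*(-297) - 19666) + 14000 = (44253 - 19666) + 14000 = 24587 + 14000 = 38587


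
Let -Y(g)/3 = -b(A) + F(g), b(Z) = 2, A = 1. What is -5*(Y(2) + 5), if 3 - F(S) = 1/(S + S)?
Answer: -55/4 ≈ -13.750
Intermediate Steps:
F(S) = 3 - 1/(2*S) (F(S) = 3 - 1/(S + S) = 3 - 1/(2*S))
Y(g) = -3 + 3/(2*g) (Y(g) = -3*(-1*2 + (3 - 1/(2*g))) = -3*(-2 + (3 - 1/(2*g))) = -3*(1 - 1/(2*g)) = -3 + 3/(2*g))
-5*(Y(2) + 5) = -5*((-3 + (3/2)/2) + 5) = -5*((-3 + (3/2)*(½)) + 5) = -5*((-3 + ¾) + 5) = -5*(-9/4 + 5) = -5*11/4 = -55/4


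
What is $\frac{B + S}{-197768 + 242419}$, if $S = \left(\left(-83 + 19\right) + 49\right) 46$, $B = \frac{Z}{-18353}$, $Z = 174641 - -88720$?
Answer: $- \frac{12926931}{819479803} \approx -0.015775$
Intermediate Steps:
$Z = 263361$ ($Z = 174641 + 88720 = 263361$)
$B = - \frac{263361}{18353}$ ($B = \frac{263361}{-18353} = 263361 \left(- \frac{1}{18353}\right) = - \frac{263361}{18353} \approx -14.35$)
$S = -690$ ($S = \left(-64 + 49\right) 46 = \left(-15\right) 46 = -690$)
$\frac{B + S}{-197768 + 242419} = \frac{- \frac{263361}{18353} - 690}{-197768 + 242419} = - \frac{12926931}{18353 \cdot 44651} = \left(- \frac{12926931}{18353}\right) \frac{1}{44651} = - \frac{12926931}{819479803}$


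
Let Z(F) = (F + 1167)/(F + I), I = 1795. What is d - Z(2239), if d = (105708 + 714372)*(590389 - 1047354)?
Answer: -755866427974103/2017 ≈ -3.7475e+11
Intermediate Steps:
d = -374747857200 (d = 820080*(-456965) = -374747857200)
Z(F) = (1167 + F)/(1795 + F) (Z(F) = (F + 1167)/(F + 1795) = (1167 + F)/(1795 + F))
d - Z(2239) = -374747857200 - (1167 + 2239)/(1795 + 2239) = -374747857200 - 3406/4034 = -374747857200 - 1*1703/2017 = -374747857200 - 1703/2017 = -755866427974103/2017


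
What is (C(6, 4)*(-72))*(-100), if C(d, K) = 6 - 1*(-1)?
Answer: 50400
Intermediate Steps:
C(d, K) = 7 (C(d, K) = 6 + 1 = 7)
(C(6, 4)*(-72))*(-100) = (7*(-72))*(-100) = -504*(-100) = 50400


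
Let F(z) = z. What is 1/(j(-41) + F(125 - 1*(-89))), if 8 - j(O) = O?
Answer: 1/263 ≈ 0.0038023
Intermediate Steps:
j(O) = 8 - O
1/(j(-41) + F(125 - 1*(-89))) = 1/((8 - 1*(-41)) + (125 - 1*(-89))) = 1/((8 + 41) + (125 + 89)) = 1/(49 + 214) = 1/263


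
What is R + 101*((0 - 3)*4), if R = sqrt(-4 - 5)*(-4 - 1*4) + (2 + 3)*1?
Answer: -1207 - 24*I ≈ -1207.0 - 24.0*I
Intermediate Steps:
R = 5 - 24*I (R = sqrt(-9)*(-4 - 4) + 5*1 = (3*I)*(-8) + 5 = -24*I + 5 = 5 - 24*I ≈ 5.0 - 24.0*I)
R + 101*((0 - 3)*4) = (5 - 24*I) + 101*((0 - 3)*4) = (5 - 24*I) + 101*(-3*4) = (5 - 24*I) + 101*(-12) = (5 - 24*I) - 1212 = -1207 - 24*I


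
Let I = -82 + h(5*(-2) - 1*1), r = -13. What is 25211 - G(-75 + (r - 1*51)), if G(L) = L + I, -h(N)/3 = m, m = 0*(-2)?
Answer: 25432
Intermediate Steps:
m = 0
h(N) = 0 (h(N) = -3*0 = 0)
I = -82 (I = -82 + 0 = -82)
G(L) = -82 + L (G(L) = L - 82 = -82 + L)
25211 - G(-75 + (r - 1*51)) = 25211 - (-82 + (-75 + (-13 - 1*51))) = 25211 - (-82 + (-75 + (-13 - 51))) = 25211 - (-82 + (-75 - 64)) = 25211 - (-82 - 139) = 25211 - 1*(-221) = 25211 + 221 = 25432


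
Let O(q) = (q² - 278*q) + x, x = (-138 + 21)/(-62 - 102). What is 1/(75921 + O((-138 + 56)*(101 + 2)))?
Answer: 164/12096447417 ≈ 1.3558e-8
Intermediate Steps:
x = 117/164 (x = -117/(-164) = -117*(-1/164) = 117/164 ≈ 0.71341)
O(q) = 117/164 + q² - 278*q (O(q) = (q² - 278*q) + 117/164 = 117/164 + q² - 278*q)
1/(75921 + O((-138 + 56)*(101 + 2))) = 1/(75921 + (117/164 + ((-138 + 56)*(101 + 2))² - 278*(-138 + 56)*(101 + 2))) = 1/(75921 + (117/164 + (-82*103)² - (-22796)*103)) = 1/(75921 + (117/164 + (-8446)² - 278*(-8446))) = 1/(75921 + (117/164 + 71334916 + 2347988)) = 1/(75921 + 12083996373/164) = 1/(12096447417/164) = 164/12096447417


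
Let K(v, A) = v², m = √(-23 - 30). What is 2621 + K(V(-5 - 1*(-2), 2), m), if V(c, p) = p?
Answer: 2625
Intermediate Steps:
m = I*√53 (m = √(-53) = I*√53 ≈ 7.2801*I)
2621 + K(V(-5 - 1*(-2), 2), m) = 2621 + 2² = 2621 + 4 = 2625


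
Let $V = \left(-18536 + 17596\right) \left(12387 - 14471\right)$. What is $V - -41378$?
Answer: $2000338$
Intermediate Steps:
$V = 1958960$ ($V = \left(-940\right) \left(-2084\right) = 1958960$)
$V - -41378 = 1958960 - -41378 = 1958960 + 41378 = 2000338$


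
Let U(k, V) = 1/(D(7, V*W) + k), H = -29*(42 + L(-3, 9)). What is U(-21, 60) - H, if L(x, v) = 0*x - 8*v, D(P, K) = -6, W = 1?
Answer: -23491/27 ≈ -870.04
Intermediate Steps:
L(x, v) = -8*v (L(x, v) = 0 - 8*v = -8*v)
H = 870 (H = -29*(42 - 8*9) = -29*(42 - 72) = -29*(-30) = 870)
U(k, V) = 1/(-6 + k)
U(-21, 60) - H = 1/(-6 - 21) - 1*870 = 1/(-27) - 870 = -1/27 - 870 = -23491/27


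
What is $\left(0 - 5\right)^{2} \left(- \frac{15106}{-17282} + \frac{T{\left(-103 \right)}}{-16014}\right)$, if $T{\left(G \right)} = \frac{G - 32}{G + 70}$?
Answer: $\frac{11084185975}{507382238} \approx 21.846$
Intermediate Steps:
$T{\left(G \right)} = \frac{-32 + G}{70 + G}$
$\left(0 - 5\right)^{2} \left(- \frac{15106}{-17282} + \frac{T{\left(-103 \right)}}{-16014}\right) = \left(0 - 5\right)^{2} \left(- \frac{15106}{-17282} + \frac{\frac{1}{70 - 103} \left(-32 - 103\right)}{-16014}\right) = \left(-5\right)^{2} \left(\left(-15106\right) \left(- \frac{1}{17282}\right) + \frac{1}{-33} \left(-135\right) \left(- \frac{1}{16014}\right)\right) = 25 \left(\frac{7553}{8641} + \left(- \frac{1}{33}\right) \left(-135\right) \left(- \frac{1}{16014}\right)\right) = 25 \left(\frac{7553}{8641} + \frac{45}{11} \left(- \frac{1}{16014}\right)\right) = 25 \left(\frac{7553}{8641} - \frac{15}{58718}\right) = 25 \cdot \frac{443367439}{507382238} = \frac{11084185975}{507382238}$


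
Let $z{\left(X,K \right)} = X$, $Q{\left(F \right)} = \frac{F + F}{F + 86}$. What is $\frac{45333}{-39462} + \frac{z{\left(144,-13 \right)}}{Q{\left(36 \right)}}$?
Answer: $\frac{3194465}{13154} \approx 242.85$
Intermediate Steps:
$Q{\left(F \right)} = \frac{2 F}{86 + F}$
$\frac{45333}{-39462} + \frac{z{\left(144,-13 \right)}}{Q{\left(36 \right)}} = \frac{45333}{-39462} + \frac{144}{2 \cdot 36 \frac{1}{86 + 36}} = 45333 \left(- \frac{1}{39462}\right) + \frac{144}{2 \cdot 36 \cdot \frac{1}{122}} = - \frac{15111}{13154} + \frac{144}{2 \cdot 36 \cdot \frac{1}{122}} = - \frac{15111}{13154} + \frac{144}{\frac{36}{61}} = - \frac{15111}{13154} + 144 \cdot \frac{61}{36} = - \frac{15111}{13154} + 244 = \frac{3194465}{13154}$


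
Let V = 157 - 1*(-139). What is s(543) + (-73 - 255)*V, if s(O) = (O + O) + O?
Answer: -95459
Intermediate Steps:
V = 296 (V = 157 + 139 = 296)
s(O) = 3*O (s(O) = 2*O + O = 3*O)
s(543) + (-73 - 255)*V = 3*543 + (-73 - 255)*296 = 1629 - 328*296 = 1629 - 97088 = -95459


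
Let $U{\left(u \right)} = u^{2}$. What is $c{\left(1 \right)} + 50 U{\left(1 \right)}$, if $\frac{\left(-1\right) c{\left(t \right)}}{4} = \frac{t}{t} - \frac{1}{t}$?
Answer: $50$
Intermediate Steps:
$c{\left(t \right)} = -4 + \frac{4}{t}$ ($c{\left(t \right)} = - 4 \left(\frac{t}{t} - \frac{1}{t}\right) = - 4 \left(1 - \frac{1}{t}\right) = -4 + \frac{4}{t}$)
$c{\left(1 \right)} + 50 U{\left(1 \right)} = \left(-4 + \frac{4}{1}\right) + 50 \cdot 1^{2} = \left(-4 + 4 \cdot 1\right) + 50 \cdot 1 = \left(-4 + 4\right) + 50 = 0 + 50 = 50$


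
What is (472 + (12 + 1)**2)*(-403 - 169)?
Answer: -366652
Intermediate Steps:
(472 + (12 + 1)**2)*(-403 - 169) = (472 + 13**2)*(-572) = (472 + 169)*(-572) = 641*(-572) = -366652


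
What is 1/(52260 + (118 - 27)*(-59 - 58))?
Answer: 1/41613 ≈ 2.4031e-5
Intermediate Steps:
1/(52260 + (118 - 27)*(-59 - 58)) = 1/(52260 + 91*(-117)) = 1/(52260 - 10647) = 1/41613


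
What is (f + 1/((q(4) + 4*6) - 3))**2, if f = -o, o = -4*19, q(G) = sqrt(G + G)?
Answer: 1084319049/187489 - 131716*sqrt(2)/187489 ≈ 5782.4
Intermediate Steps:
q(G) = sqrt(2)*sqrt(G) (q(G) = sqrt(2*G) = sqrt(2)*sqrt(G))
o = -76
f = 76 (f = -1*(-76) = 76)
(f + 1/((q(4) + 4*6) - 3))**2 = (76 + 1/((sqrt(2)*sqrt(4) + 4*6) - 3))**2 = (76 + 1/((sqrt(2)*2 + 24) - 3))**2 = (76 + 1/((2*sqrt(2) + 24) - 3))**2 = (76 + 1/((24 + 2*sqrt(2)) - 3))**2 = (76 + 1/(21 + 2*sqrt(2)))**2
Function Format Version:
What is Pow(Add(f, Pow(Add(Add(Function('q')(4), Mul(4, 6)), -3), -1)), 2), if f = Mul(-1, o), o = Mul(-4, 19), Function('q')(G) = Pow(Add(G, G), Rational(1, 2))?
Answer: Add(Rational(1084319049, 187489), Mul(Rational(-131716, 187489), Pow(2, Rational(1, 2)))) ≈ 5782.4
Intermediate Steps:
Function('q')(G) = Mul(Pow(2, Rational(1, 2)), Pow(G, Rational(1, 2))) (Function('q')(G) = Pow(Mul(2, G), Rational(1, 2)) = Mul(Pow(2, Rational(1, 2)), Pow(G, Rational(1, 2))))
o = -76
f = 76 (f = Mul(-1, -76) = 76)
Pow(Add(f, Pow(Add(Add(Function('q')(4), Mul(4, 6)), -3), -1)), 2) = Pow(Add(76, Pow(Add(Add(Mul(Pow(2, Rational(1, 2)), Pow(4, Rational(1, 2))), Mul(4, 6)), -3), -1)), 2) = Pow(Add(76, Pow(Add(Add(Mul(Pow(2, Rational(1, 2)), 2), 24), -3), -1)), 2) = Pow(Add(76, Pow(Add(Add(Mul(2, Pow(2, Rational(1, 2))), 24), -3), -1)), 2) = Pow(Add(76, Pow(Add(Add(24, Mul(2, Pow(2, Rational(1, 2)))), -3), -1)), 2) = Pow(Add(76, Pow(Add(21, Mul(2, Pow(2, Rational(1, 2)))), -1)), 2)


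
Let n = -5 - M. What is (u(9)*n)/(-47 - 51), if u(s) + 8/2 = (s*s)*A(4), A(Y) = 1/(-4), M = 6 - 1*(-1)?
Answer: -291/98 ≈ -2.9694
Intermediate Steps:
M = 7 (M = 6 + 1 = 7)
A(Y) = -1/4
u(s) = -4 - s**2/4 (u(s) = -4 + (s*s)*(-1/4) = -4 + s**2*(-1/4) = -4 - s**2/4)
n = -12 (n = -5 - 1*7 = -5 - 7 = -12)
(u(9)*n)/(-47 - 51) = ((-4 - 1/4*9**2)*(-12))/(-47 - 51) = ((-4 - 1/4*81)*(-12))/(-98) = ((-4 - 81/4)*(-12))*(-1/98) = -97/4*(-12)*(-1/98) = 291*(-1/98) = -291/98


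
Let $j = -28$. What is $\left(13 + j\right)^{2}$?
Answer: $225$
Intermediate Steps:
$\left(13 + j\right)^{2} = \left(13 - 28\right)^{2} = \left(-15\right)^{2} = 225$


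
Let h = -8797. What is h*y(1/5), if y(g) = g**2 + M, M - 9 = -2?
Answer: -1548272/25 ≈ -61931.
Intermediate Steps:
M = 7 (M = 9 - 2 = 7)
y(g) = 7 + g**2 (y(g) = g**2 + 7 = 7 + g**2)
h*y(1/5) = -8797*(7 + (1/5)**2) = -8797*(7 + 1/25) = -8797*176/25 = -1548272/25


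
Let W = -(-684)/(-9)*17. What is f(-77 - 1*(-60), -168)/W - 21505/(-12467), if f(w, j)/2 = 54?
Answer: 6609506/4026841 ≈ 1.6414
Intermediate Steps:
W = -1292 (W = -(-684)*(-1)/9*17 = -36*19/9*17 = -76*17 = -1292)
f(w, j) = 108 (f(w, j) = 2*54 = 108)
f(-77 - 1*(-60), -168)/W - 21505/(-12467) = 108/(-1292) - 21505/(-12467) = 108*(-1/1292) - 21505*(-1/12467) = -27/323 + 21505/12467 = 6609506/4026841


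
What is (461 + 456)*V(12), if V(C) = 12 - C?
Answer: 0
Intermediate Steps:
(461 + 456)*V(12) = (461 + 456)*(12 - 1*12) = 917*(12 - 12) = 917*0 = 0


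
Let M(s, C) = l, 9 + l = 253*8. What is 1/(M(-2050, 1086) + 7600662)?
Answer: 1/7602677 ≈ 1.3153e-7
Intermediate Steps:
l = 2015 (l = -9 + 253*8 = -9 + 2024 = 2015)
M(s, C) = 2015
1/(M(-2050, 1086) + 7600662) = 1/(2015 + 7600662) = 1/7602677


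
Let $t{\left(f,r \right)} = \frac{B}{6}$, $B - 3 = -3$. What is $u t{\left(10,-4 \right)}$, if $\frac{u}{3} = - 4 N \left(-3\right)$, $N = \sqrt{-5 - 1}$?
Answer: $0$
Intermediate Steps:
$B = 0$ ($B = 3 - 3 = 0$)
$N = i \sqrt{6}$ ($N = \sqrt{-6} = i \sqrt{6} \approx 2.4495 i$)
$t{\left(f,r \right)} = 0$ ($t{\left(f,r \right)} = \frac{0}{6} = 0 \cdot \frac{1}{6} = 0$)
$u = 36 i \sqrt{6}$ ($u = 3 - 4 i \sqrt{6} \left(-3\right) = 3 \cdot 12 i \sqrt{6} = 36 i \sqrt{6} \approx 88.182 i$)
$u t{\left(10,-4 \right)} = 36 i \sqrt{6} \cdot 0 = 0$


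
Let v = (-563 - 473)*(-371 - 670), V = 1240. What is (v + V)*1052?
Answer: 1135861232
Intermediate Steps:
v = 1078476 (v = -1036*(-1041) = 1078476)
(v + V)*1052 = (1078476 + 1240)*1052 = 1079716*1052 = 1135861232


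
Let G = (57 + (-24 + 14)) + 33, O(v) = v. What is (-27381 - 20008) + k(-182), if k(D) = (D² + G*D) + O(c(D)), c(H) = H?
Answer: -29007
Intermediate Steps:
G = 80 (G = (57 - 10) + 33 = 47 + 33 = 80)
k(D) = D² + 81*D (k(D) = (D² + 80*D) + D = D² + 81*D)
(-27381 - 20008) + k(-182) = (-27381 - 20008) - 182*(81 - 182) = -47389 - 182*(-101) = -47389 + 18382 = -29007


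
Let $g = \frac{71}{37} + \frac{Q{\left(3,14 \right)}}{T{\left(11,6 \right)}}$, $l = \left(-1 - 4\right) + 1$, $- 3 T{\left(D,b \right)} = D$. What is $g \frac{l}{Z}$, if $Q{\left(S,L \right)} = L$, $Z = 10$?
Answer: $\frac{1546}{2035} \approx 0.75971$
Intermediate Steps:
$T{\left(D,b \right)} = - \frac{D}{3}$
$l = -4$ ($l = -5 + 1 = -4$)
$g = - \frac{773}{407}$ ($g = \frac{71}{37} + \frac{14}{\left(- \frac{1}{3}\right) 11} = 71 \cdot \frac{1}{37} + \frac{14}{- \frac{11}{3}} = \frac{71}{37} + 14 \left(- \frac{3}{11}\right) = \frac{71}{37} - \frac{42}{11} = - \frac{773}{407} \approx -1.8993$)
$g \frac{l}{Z} = - \frac{773 \left(- \frac{4}{10}\right)}{407} = - \frac{773 \left(\left(-4\right) \frac{1}{10}\right)}{407} = \left(- \frac{773}{407}\right) \left(- \frac{2}{5}\right) = \frac{1546}{2035}$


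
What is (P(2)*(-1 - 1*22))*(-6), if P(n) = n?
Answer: 276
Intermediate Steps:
(P(2)*(-1 - 1*22))*(-6) = (2*(-1 - 1*22))*(-6) = (2*(-1 - 22))*(-6) = (2*(-23))*(-6) = -46*(-6) = 276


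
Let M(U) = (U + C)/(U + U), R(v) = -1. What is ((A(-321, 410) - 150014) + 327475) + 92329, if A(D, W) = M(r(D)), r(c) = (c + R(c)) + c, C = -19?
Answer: 173475301/643 ≈ 2.6979e+5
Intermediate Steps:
r(c) = -1 + 2*c (r(c) = (c - 1) + c = (-1 + c) + c = -1 + 2*c)
M(U) = (-19 + U)/(2*U) (M(U) = (U - 19)/(U + U) = (-19 + U)/((2*U)) = (-19 + U)*(1/(2*U)) = (-19 + U)/(2*U))
A(D, W) = (-20 + 2*D)/(2*(-1 + 2*D)) (A(D, W) = (-19 + (-1 + 2*D))/(2*(-1 + 2*D)) = (-20 + 2*D)/(2*(-1 + 2*D)))
((A(-321, 410) - 150014) + 327475) + 92329 = (((-10 - 321)/(-1 + 2*(-321)) - 150014) + 327475) + 92329 = ((-331/(-1 - 642) - 150014) + 327475) + 92329 = ((-331/(-643) - 150014) + 327475) + 92329 = ((-1/643*(-331) - 150014) + 327475) + 92329 = ((331/643 - 150014) + 327475) + 92329 = (-96458671/643 + 327475) + 92329 = 114107754/643 + 92329 = 173475301/643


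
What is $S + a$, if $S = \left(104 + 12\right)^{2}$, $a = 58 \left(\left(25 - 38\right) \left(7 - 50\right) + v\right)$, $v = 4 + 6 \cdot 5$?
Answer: $47850$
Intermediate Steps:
$v = 34$ ($v = 4 + 30 = 34$)
$a = 34394$ ($a = 58 \left(\left(25 - 38\right) \left(7 - 50\right) + 34\right) = 58 \left(\left(-13\right) \left(-43\right) + 34\right) = 58 \left(559 + 34\right) = 58 \cdot 593 = 34394$)
$S = 13456$ ($S = 116^{2} = 13456$)
$S + a = 13456 + 34394 = 47850$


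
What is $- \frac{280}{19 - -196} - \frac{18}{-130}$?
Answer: $- \frac{3253}{2795} \approx -1.1639$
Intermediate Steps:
$- \frac{280}{19 - -196} - \frac{18}{-130} = - \frac{280}{19 + 196} - - \frac{9}{65} = - \frac{280}{215} + \frac{9}{65} = \left(-280\right) \frac{1}{215} + \frac{9}{65} = - \frac{56}{43} + \frac{9}{65} = - \frac{3253}{2795}$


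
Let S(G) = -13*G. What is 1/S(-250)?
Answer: 1/3250 ≈ 0.00030769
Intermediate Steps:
1/S(-250) = 1/(-13*(-250)) = 1/3250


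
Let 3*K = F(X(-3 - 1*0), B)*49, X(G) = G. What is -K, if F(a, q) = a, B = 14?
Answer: 49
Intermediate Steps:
K = -49 (K = ((-3 - 1*0)*49)/3 = ((-3 + 0)*49)/3 = (-3*49)/3 = (⅓)*(-147) = -49)
-K = -1*(-49) = 49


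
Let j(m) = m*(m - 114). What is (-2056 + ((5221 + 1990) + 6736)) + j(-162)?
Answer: 56603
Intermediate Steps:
j(m) = m*(-114 + m)
(-2056 + ((5221 + 1990) + 6736)) + j(-162) = (-2056 + ((5221 + 1990) + 6736)) - 162*(-114 - 162) = (-2056 + (7211 + 6736)) - 162*(-276) = (-2056 + 13947) + 44712 = 11891 + 44712 = 56603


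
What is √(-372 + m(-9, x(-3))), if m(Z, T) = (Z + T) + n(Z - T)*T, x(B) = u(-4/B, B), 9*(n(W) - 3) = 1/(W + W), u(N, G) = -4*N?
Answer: I*√438053/33 ≈ 20.056*I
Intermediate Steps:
n(W) = 3 + 1/(18*W) (n(W) = 3 + 1/(9*(W + W)) = 3 + 1/(9*((2*W))) = 3 + (1/(2*W))/9 = 3 + 1/(18*W))
x(B) = 16/B (x(B) = -(-16)/B = 16/B)
m(Z, T) = T + Z + T*(3 + 1/(18*(Z - T))) (m(Z, T) = (Z + T) + (3 + 1/(18*(Z - T)))*T = (T + Z) + T*(3 + 1/(18*(Z - T))) = T + Z + T*(3 + 1/(18*(Z - T))))
√(-372 + m(-9, x(-3))) = √(-372 + (-1*(-9)² + 4*(16/(-3))² - 8/(9*(-3)) - 3*16/(-3)*(-9))/(16/(-3) - 1*(-9))) = √(-372 + (-1*81 + 4*(16*(-⅓))² - 8*(-1)/(9*3) - 3*16*(-⅓)*(-9))/(16*(-⅓) + 9)) = √(-372 + (-81 + 4*(-16/3)² - 1/18*(-16/3) - 3*(-16/3)*(-9))/(-16/3 + 9)) = √(-372 + (-81 + 4*(256/9) + 8/27 - 144)/(11/3)) = √(-372 + 3*(-81 + 1024/9 + 8/27 - 144)/11) = √(-372 + (3/11)*(-2995/27)) = √(-372 - 2995/99) = √(-39823/99) = I*√438053/33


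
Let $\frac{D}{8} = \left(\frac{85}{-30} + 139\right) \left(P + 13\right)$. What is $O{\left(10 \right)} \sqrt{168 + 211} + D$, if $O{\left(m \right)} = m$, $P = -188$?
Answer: $- \frac{571900}{3} + 10 \sqrt{379} \approx -1.9044 \cdot 10^{5}$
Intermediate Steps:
$D = - \frac{571900}{3}$ ($D = 8 \left(\frac{85}{-30} + 139\right) \left(-188 + 13\right) = 8 \left(85 \left(- \frac{1}{30}\right) + 139\right) \left(-175\right) = 8 \left(- \frac{17}{6} + 139\right) \left(-175\right) = 8 \cdot \frac{817}{6} \left(-175\right) = 8 \left(- \frac{142975}{6}\right) = - \frac{571900}{3} \approx -1.9063 \cdot 10^{5}$)
$O{\left(10 \right)} \sqrt{168 + 211} + D = 10 \sqrt{168 + 211} - \frac{571900}{3} = 10 \sqrt{379} - \frac{571900}{3} = - \frac{571900}{3} + 10 \sqrt{379}$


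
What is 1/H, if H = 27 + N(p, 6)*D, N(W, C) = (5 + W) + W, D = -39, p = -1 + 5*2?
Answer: -1/870 ≈ -0.0011494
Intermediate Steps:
p = 9 (p = -1 + 10 = 9)
N(W, C) = 5 + 2*W
H = -870 (H = 27 + (5 + 2*9)*(-39) = 27 + (5 + 18)*(-39) = 27 + 23*(-39) = 27 - 897 = -870)
1/H = 1/(-870) = -1/870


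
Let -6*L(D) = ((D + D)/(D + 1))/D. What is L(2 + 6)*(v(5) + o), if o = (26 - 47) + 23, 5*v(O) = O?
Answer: -⅑ ≈ -0.11111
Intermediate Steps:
v(O) = O/5
L(D) = -1/(3*(1 + D)) (L(D) = -(D + D)/(D + 1)/(6*D) = -(2*D)/(1 + D)/(6*D) = -2*D/(1 + D)/(6*D) = -1/(3*(1 + D)))
o = 2 (o = -21 + 23 = 2)
L(2 + 6)*(v(5) + o) = (-1/(3 + 3*(2 + 6)))*((⅕)*5 + 2) = (-1/(3 + 3*8))*(1 + 2) = -1/(3 + 24)*3 = -1/27*3 = -⅑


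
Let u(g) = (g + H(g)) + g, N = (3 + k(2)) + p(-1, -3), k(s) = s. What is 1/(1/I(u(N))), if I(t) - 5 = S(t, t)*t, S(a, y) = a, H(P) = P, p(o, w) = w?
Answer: 41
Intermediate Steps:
N = 2 (N = (3 + 2) - 3 = 5 - 3 = 2)
u(g) = 3*g (u(g) = (g + g) + g = 2*g + g = 3*g)
I(t) = 5 + t² (I(t) = 5 + t*t = 5 + t²)
1/(1/I(u(N))) = 1/(1/(5 + (3*2)²)) = 1/(1/(5 + 6²)) = 1/(1/(5 + 36)) = 1/(1/41) = 41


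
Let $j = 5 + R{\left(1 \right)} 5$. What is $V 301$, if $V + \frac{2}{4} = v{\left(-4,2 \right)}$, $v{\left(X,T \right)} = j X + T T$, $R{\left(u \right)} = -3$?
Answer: $\frac{26187}{2} \approx 13094.0$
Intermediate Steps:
$j = -10$ ($j = 5 - 15 = -10$)
$v{\left(X,T \right)} = T^{2} - 10 X$ ($v{\left(X,T \right)} = - 10 X + T T = - 10 X + T^{2} = T^{2} - 10 X$)
$V = \frac{87}{2}$ ($V = - \frac{1}{2} + \left(2^{2} - -40\right) = - \frac{1}{2} + \left(4 + 40\right) = - \frac{1}{2} + 44 = \frac{87}{2} \approx 43.5$)
$V 301 = \frac{87}{2} \cdot 301 = \frac{26187}{2}$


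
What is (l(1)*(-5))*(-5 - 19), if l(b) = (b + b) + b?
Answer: 360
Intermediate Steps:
l(b) = 3*b (l(b) = 2*b + b = 3*b)
(l(1)*(-5))*(-5 - 19) = ((3*1)*(-5))*(-5 - 19) = (3*(-5))*(-24) = -15*(-24) = 360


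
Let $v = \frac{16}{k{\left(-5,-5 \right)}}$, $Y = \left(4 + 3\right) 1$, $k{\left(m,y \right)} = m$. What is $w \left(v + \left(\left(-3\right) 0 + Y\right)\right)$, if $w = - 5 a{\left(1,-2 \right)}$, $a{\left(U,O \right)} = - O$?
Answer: $-38$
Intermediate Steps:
$w = -10$ ($w = - 5 \left(\left(-1\right) \left(-2\right)\right) = \left(-5\right) 2 = -10$)
$Y = 7$ ($Y = 7 \cdot 1 = 7$)
$v = - \frac{16}{5}$ ($v = \frac{16}{-5} = 16 \left(- \frac{1}{5}\right) = - \frac{16}{5} \approx -3.2$)
$w \left(v + \left(\left(-3\right) 0 + Y\right)\right) = - 10 \left(- \frac{16}{5} + \left(\left(-3\right) 0 + 7\right)\right) = - 10 \left(- \frac{16}{5} + \left(0 + 7\right)\right) = - 10 \left(- \frac{16}{5} + 7\right) = \left(-10\right) \frac{19}{5} = -38$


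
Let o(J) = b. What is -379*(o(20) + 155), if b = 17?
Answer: -65188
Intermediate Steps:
o(J) = 17
-379*(o(20) + 155) = -379*(17 + 155) = -379*172 = -65188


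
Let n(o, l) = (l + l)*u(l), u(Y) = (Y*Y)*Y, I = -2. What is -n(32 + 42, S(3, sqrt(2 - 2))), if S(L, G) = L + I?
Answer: -2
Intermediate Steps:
S(L, G) = -2 + L (S(L, G) = L - 2 = -2 + L)
u(Y) = Y**3 (u(Y) = Y**2*Y = Y**3)
n(o, l) = 2*l**4 (n(o, l) = (l + l)*l**3 = (2*l)*l**3 = 2*l**4)
-n(32 + 42, S(3, sqrt(2 - 2))) = -2*(-2 + 3)**4 = -2*1**4 = -2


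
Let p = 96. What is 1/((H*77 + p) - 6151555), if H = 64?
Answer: -1/6146531 ≈ -1.6269e-7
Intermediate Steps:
1/((H*77 + p) - 6151555) = 1/((64*77 + 96) - 6151555) = 1/((4928 + 96) - 6151555) = 1/(5024 - 6151555) = 1/(-6146531) = -1/6146531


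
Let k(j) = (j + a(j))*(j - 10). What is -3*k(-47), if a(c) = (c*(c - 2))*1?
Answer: 385776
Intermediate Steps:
a(c) = c*(-2 + c) (a(c) = (c*(-2 + c))*1 = c*(-2 + c))
k(j) = (-10 + j)*(j + j*(-2 + j)) (k(j) = (j + j*(-2 + j))*(j - 10) = (j + j*(-2 + j))*(-10 + j) = (-10 + j)*(j + j*(-2 + j)))
-3*k(-47) = -(-141)*(10 + (-47)**2 - 11*(-47)) = -(-141)*(10 + 2209 + 517) = -(-141)*2736 = -3*(-128592) = 385776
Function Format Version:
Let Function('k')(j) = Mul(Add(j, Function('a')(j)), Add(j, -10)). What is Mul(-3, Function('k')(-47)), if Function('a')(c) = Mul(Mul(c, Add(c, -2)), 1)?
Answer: 385776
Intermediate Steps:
Function('a')(c) = Mul(c, Add(-2, c)) (Function('a')(c) = Mul(Mul(c, Add(-2, c)), 1) = Mul(c, Add(-2, c)))
Function('k')(j) = Mul(Add(-10, j), Add(j, Mul(j, Add(-2, j)))) (Function('k')(j) = Mul(Add(j, Mul(j, Add(-2, j))), Add(j, -10)) = Mul(Add(j, Mul(j, Add(-2, j))), Add(-10, j)) = Mul(Add(-10, j), Add(j, Mul(j, Add(-2, j)))))
Mul(-3, Function('k')(-47)) = Mul(-3, Mul(-47, Add(10, Pow(-47, 2), Mul(-11, -47)))) = Mul(-3, Mul(-47, Add(10, 2209, 517))) = Mul(-3, Mul(-47, 2736)) = Mul(-3, -128592) = 385776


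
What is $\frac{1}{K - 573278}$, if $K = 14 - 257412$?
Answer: $- \frac{1}{830676} \approx -1.2038 \cdot 10^{-6}$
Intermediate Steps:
$K = -257398$ ($K = 14 - 257412 = -257398$)
$\frac{1}{K - 573278} = \frac{1}{-257398 - 573278} = \frac{1}{-830676} = - \frac{1}{830676}$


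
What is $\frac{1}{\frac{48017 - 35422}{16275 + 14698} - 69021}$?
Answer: $- \frac{30973}{2137774838} \approx -1.4488 \cdot 10^{-5}$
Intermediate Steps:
$\frac{1}{\frac{48017 - 35422}{16275 + 14698} - 69021} = \frac{1}{\frac{12595}{30973} - 69021} = \frac{1}{- \frac{2137774838}{30973}} = - \frac{30973}{2137774838}$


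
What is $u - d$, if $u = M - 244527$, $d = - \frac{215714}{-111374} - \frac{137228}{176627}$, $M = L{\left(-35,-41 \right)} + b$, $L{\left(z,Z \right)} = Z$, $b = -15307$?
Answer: $- \frac{2556097144914078}{9835827749} \approx -2.5988 \cdot 10^{5}$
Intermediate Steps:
$M = -15348$ ($M = -41 - 15307 = -15348$)
$d = \frac{11408642703}{9835827749}$ ($d = \left(-215714\right) \left(- \frac{1}{111374}\right) - \frac{137228}{176627} = \frac{107857}{55687} - \frac{137228}{176627} = \frac{11408642703}{9835827749} \approx 1.1599$)
$u = -259875$ ($u = -15348 - 244527 = -259875$)
$u - d = -259875 - \frac{11408642703}{9835827749} = - \frac{2556097144914078}{9835827749}$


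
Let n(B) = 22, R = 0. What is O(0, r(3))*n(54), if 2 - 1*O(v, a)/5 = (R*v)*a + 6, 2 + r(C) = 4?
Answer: -440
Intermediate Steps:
r(C) = 2 (r(C) = -2 + 4 = 2)
O(v, a) = -20 (O(v, a) = 10 - 5*((0*v)*a + 6) = 10 - 5*(0*a + 6) = 10 - 5*(0 + 6) = 10 - 5*6 = 10 - 30 = -20)
O(0, r(3))*n(54) = -20*22 = -440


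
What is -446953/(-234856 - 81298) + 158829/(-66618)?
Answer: -1703275726/1755128931 ≈ -0.97046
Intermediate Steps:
-446953/(-234856 - 81298) + 158829/(-66618) = -446953/(-316154) + 158829*(-1/66618) = -446953*(-1/316154) - 52943/22206 = 446953/316154 - 52943/22206 = -1703275726/1755128931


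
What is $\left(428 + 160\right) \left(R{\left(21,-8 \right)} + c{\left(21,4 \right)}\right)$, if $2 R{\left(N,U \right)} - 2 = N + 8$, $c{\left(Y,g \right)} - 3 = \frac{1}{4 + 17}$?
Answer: $10906$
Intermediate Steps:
$c{\left(Y,g \right)} = \frac{64}{21}$ ($c{\left(Y,g \right)} = 3 + \frac{1}{4 + 17} = 3 + \frac{1}{21} = \frac{64}{21}$)
$R{\left(N,U \right)} = 5 + \frac{N}{2}$ ($R{\left(N,U \right)} = 1 + \frac{N + 8}{2} = 1 + \frac{8 + N}{2} = 1 + \left(4 + \frac{N}{2}\right) = 5 + \frac{N}{2}$)
$\left(428 + 160\right) \left(R{\left(21,-8 \right)} + c{\left(21,4 \right)}\right) = \left(428 + 160\right) \left(\left(5 + \frac{1}{2} \cdot 21\right) + \frac{64}{21}\right) = 588 \left(\left(5 + \frac{21}{2}\right) + \frac{64}{21}\right) = 588 \left(\frac{31}{2} + \frac{64}{21}\right) = 588 \cdot \frac{779}{42} = 10906$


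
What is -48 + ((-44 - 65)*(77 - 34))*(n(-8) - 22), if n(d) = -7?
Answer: 135875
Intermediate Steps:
-48 + ((-44 - 65)*(77 - 34))*(n(-8) - 22) = -48 + ((-44 - 65)*(77 - 34))*(-7 - 22) = -48 - 109*43*(-29) = -48 - 4687*(-29) = -48 + 135923 = 135875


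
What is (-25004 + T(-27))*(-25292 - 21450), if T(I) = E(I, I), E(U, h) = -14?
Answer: 1169391356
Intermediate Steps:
T(I) = -14
(-25004 + T(-27))*(-25292 - 21450) = (-25004 - 14)*(-25292 - 21450) = -25018*(-46742) = 1169391356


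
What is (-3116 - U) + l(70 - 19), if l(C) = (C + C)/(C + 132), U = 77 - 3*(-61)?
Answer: -205902/61 ≈ -3375.4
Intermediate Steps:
U = 260 (U = 77 + 183 = 260)
l(C) = 2*C/(132 + C) (l(C) = (2*C)/(132 + C) = 2*C/(132 + C))
(-3116 - U) + l(70 - 19) = (-3116 - 1*260) + 2*(70 - 19)/(132 + (70 - 19)) = (-3116 - 260) + 2*51/(132 + 51) = -3376 + 2*51/183 = -3376 + 2*51*(1/183) = -3376 + 34/61 = -205902/61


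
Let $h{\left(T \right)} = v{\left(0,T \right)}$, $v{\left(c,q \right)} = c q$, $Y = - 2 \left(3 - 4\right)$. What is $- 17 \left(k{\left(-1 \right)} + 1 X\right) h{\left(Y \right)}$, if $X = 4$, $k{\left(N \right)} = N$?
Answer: $0$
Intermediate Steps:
$Y = 2$ ($Y = \left(-2\right) \left(-1\right) = 2$)
$h{\left(T \right)} = 0$ ($h{\left(T \right)} = 0 T = 0$)
$- 17 \left(k{\left(-1 \right)} + 1 X\right) h{\left(Y \right)} = - 17 \left(-1 + 1 \cdot 4\right) 0 = - 17 \left(-1 + 4\right) 0 = \left(-17\right) 3 \cdot 0 = \left(-51\right) 0 = 0$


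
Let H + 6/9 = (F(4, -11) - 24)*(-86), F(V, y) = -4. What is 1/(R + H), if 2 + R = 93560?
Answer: 3/287896 ≈ 1.0420e-5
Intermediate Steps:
R = 93558 (R = -2 + 93560 = 93558)
H = 7222/3 (H = -2/3 + (-4 - 24)*(-86) = -2/3 - 28*(-86) = -2/3 + 2408 = 7222/3 ≈ 2407.3)
1/(R + H) = 1/(93558 + 7222/3) = 1/(287896/3) = 3/287896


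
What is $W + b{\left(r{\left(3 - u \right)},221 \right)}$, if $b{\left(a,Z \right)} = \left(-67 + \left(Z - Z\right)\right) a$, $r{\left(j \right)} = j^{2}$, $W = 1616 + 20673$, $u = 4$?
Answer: $22222$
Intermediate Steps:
$W = 22289$
$b{\left(a,Z \right)} = - 67 a$ ($b{\left(a,Z \right)} = \left(-67 + 0\right) a = - 67 a$)
$W + b{\left(r{\left(3 - u \right)},221 \right)} = 22289 - 67 \left(3 - 4\right)^{2} = 22289 - 67 \left(-1\right)^{2} = 22289 - 67 = 22222$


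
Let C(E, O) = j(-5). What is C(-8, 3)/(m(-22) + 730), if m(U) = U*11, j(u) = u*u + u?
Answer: 5/122 ≈ 0.040984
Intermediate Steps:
j(u) = u + u² (j(u) = u² + u = u + u²)
C(E, O) = 20 (C(E, O) = -5*(1 - 5) = -5*(-4) = 20)
m(U) = 11*U
C(-8, 3)/(m(-22) + 730) = 20/(11*(-22) + 730) = 20/(-242 + 730) = 20/488 = (1/488)*20 = 5/122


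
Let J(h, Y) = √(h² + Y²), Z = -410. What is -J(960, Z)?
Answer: -10*√10897 ≈ -1043.9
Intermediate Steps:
J(h, Y) = √(Y² + h²)
-J(960, Z) = -√((-410)² + 960²) = -√(168100 + 921600) = -√1089700 = -10*√10897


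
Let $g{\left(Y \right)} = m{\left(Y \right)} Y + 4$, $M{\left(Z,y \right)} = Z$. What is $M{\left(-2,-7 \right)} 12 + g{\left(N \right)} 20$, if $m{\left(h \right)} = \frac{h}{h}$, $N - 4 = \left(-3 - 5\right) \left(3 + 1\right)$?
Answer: $-504$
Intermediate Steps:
$N = -28$ ($N = 4 + \left(-3 - 5\right) \left(3 + 1\right) = 4 - 32 = -28$)
$m{\left(h \right)} = 1$
$g{\left(Y \right)} = 4 + Y$ ($g{\left(Y \right)} = 1 Y + 4 = Y + 4 = 4 + Y$)
$M{\left(-2,-7 \right)} 12 + g{\left(N \right)} 20 = \left(-2\right) 12 + \left(4 - 28\right) 20 = -24 - 480 = -504$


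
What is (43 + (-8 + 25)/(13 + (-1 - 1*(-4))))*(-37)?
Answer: -26085/16 ≈ -1630.3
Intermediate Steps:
(43 + (-8 + 25)/(13 + (-1 - 1*(-4))))*(-37) = (43 + 17/(13 + (-1 + 4)))*(-37) = (43 + 17/(13 + 3))*(-37) = (43 + 17/16)*(-37) = (705/16)*(-37) = -26085/16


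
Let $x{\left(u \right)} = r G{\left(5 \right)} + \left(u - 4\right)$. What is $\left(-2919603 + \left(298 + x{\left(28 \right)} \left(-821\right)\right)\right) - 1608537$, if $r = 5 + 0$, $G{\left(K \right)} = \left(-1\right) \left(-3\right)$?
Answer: $-4559861$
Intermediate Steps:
$G{\left(K \right)} = 3$
$r = 5$
$x{\left(u \right)} = 11 + u$ ($x{\left(u \right)} = 5 \cdot 3 + \left(u - 4\right) = 15 + \left(u - 4\right) = 15 + \left(-4 + u\right) = 11 + u$)
$\left(-2919603 + \left(298 + x{\left(28 \right)} \left(-821\right)\right)\right) - 1608537 = \left(-2919603 + \left(298 + \left(11 + 28\right) \left(-821\right)\right)\right) - 1608537 = \left(-2919603 + \left(298 + 39 \left(-821\right)\right)\right) - 1608537 = \left(-2919603 + \left(298 - 32019\right)\right) - 1608537 = \left(-2919603 - 31721\right) - 1608537 = -2951324 - 1608537 = -4559861$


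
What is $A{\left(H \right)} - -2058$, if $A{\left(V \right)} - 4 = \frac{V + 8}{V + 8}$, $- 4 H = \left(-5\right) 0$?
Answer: $2063$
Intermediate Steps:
$H = 0$ ($H = - \frac{\left(-5\right) 0}{4} = \left(- \frac{1}{4}\right) 0 = 0$)
$A{\left(V \right)} = 5$ ($A{\left(V \right)} = 4 + \frac{V + 8}{V + 8} = 4 + \frac{8 + V}{8 + V} = 4 + 1 = 5$)
$A{\left(H \right)} - -2058 = 5 - -2058 = 5 + 2058 = 2063$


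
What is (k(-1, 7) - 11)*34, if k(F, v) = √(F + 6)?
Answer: -374 + 34*√5 ≈ -297.97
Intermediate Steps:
k(F, v) = √(6 + F)
(k(-1, 7) - 11)*34 = (√(6 - 1) - 11)*34 = (√5 - 11)*34 = (-11 + √5)*34 = -374 + 34*√5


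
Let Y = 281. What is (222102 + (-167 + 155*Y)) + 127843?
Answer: 393333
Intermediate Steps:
(222102 + (-167 + 155*Y)) + 127843 = (222102 + (-167 + 155*281)) + 127843 = (222102 + (-167 + 43555)) + 127843 = (222102 + 43388) + 127843 = 265490 + 127843 = 393333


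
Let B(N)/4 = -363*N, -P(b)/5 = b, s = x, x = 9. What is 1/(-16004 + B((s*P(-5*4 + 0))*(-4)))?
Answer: 1/5211196 ≈ 1.9189e-7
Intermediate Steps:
s = 9
P(b) = -5*b
B(N) = -1452*N (B(N) = 4*(-363*N) = -1452*N)
1/(-16004 + B((s*P(-5*4 + 0))*(-4))) = 1/(-16004 - 1452*9*(-5*(-5*4 + 0))*(-4)) = 1/(-16004 - 1452*9*(-5*(-20 + 0))*(-4)) = 1/(-16004 - 1452*9*(-5*(-20))*(-4)) = 1/(-16004 - 1452*9*100*(-4)) = 1/(-16004 - 1306800*(-4)) = 1/(-16004 - 1452*(-3600)) = 1/(-16004 + 5227200) = 1/5211196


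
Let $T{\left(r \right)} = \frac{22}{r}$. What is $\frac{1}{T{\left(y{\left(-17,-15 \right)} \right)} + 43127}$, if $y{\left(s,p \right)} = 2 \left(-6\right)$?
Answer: $\frac{6}{258751} \approx 2.3188 \cdot 10^{-5}$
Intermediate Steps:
$y{\left(s,p \right)} = -12$
$\frac{1}{T{\left(y{\left(-17,-15 \right)} \right)} + 43127} = \frac{1}{\frac{22}{-12} + 43127} = \frac{1}{22 \left(- \frac{1}{12}\right) + 43127} = \frac{1}{- \frac{11}{6} + 43127} = \frac{1}{\frac{258751}{6}} = \frac{6}{258751}$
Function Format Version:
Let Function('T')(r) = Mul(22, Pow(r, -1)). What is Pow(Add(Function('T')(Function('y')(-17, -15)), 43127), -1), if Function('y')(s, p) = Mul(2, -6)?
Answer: Rational(6, 258751) ≈ 2.3188e-5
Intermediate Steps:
Function('y')(s, p) = -12
Pow(Add(Function('T')(Function('y')(-17, -15)), 43127), -1) = Pow(Add(Mul(22, Pow(-12, -1)), 43127), -1) = Pow(Add(Mul(22, Rational(-1, 12)), 43127), -1) = Pow(Add(Rational(-11, 6), 43127), -1) = Pow(Rational(258751, 6), -1) = Rational(6, 258751)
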